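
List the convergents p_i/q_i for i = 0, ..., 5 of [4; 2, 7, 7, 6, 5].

Using the convergent recurrence p_i = a_i*p_{i-1} + p_{i-2}, q_i = a_i*q_{i-1} + q_{i-2} with p_{-2}=0, p_{-1}=1, q_{-2}=1, q_{-1}=0:
  i=0: a_0=4, p_0 = 4*1 + 0 = 4, q_0 = 4*0 + 1 = 1.
  i=1: a_1=2, p_1 = 2*4 + 1 = 9, q_1 = 2*1 + 0 = 2.
  i=2: a_2=7, p_2 = 7*9 + 4 = 67, q_2 = 7*2 + 1 = 15.
  i=3: a_3=7, p_3 = 7*67 + 9 = 478, q_3 = 7*15 + 2 = 107.
  i=4: a_4=6, p_4 = 6*478 + 67 = 2935, q_4 = 6*107 + 15 = 657.
  i=5: a_5=5, p_5 = 5*2935 + 478 = 15153, q_5 = 5*657 + 107 = 3392.

4/1, 9/2, 67/15, 478/107, 2935/657, 15153/3392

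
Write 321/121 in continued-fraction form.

[2; 1, 1, 1, 7, 2, 2]

Run the Euclidean algorithm on 321 and 121; the successive quotients are the partial quotients a_0, a_1, ... (each step inverts the fractional part left over by the previous one):
  321 = 2*121 + 79, so a_0 = 2.
  121 = 1*79 + 42, so a_1 = 1.
  79 = 1*42 + 37, so a_2 = 1.
  42 = 1*37 + 5, so a_3 = 1.
  37 = 7*5 + 2, so a_4 = 7.
  5 = 2*2 + 1, so a_5 = 2.
  2 = 2*1 + 0, so a_6 = 2.
The remainder reaches 0 after 7 divisions, so the expansion has 7 partial quotients, read off in order.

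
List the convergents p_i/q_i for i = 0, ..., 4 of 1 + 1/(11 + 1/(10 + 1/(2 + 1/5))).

Using the convergent recurrence p_i = a_i*p_{i-1} + p_{i-2}, q_i = a_i*q_{i-1} + q_{i-2} with p_{-2}=0, p_{-1}=1, q_{-2}=1, q_{-1}=0:
  i=0: a_0=1, p_0 = 1*1 + 0 = 1, q_0 = 1*0 + 1 = 1.
  i=1: a_1=11, p_1 = 11*1 + 1 = 12, q_1 = 11*1 + 0 = 11.
  i=2: a_2=10, p_2 = 10*12 + 1 = 121, q_2 = 10*11 + 1 = 111.
  i=3: a_3=2, p_3 = 2*121 + 12 = 254, q_3 = 2*111 + 11 = 233.
  i=4: a_4=5, p_4 = 5*254 + 121 = 1391, q_4 = 5*233 + 111 = 1276.

1/1, 12/11, 121/111, 254/233, 1391/1276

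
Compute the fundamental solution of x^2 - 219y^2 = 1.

First expand sqrt(219) as a continued fraction. With x_i = (sqrt(219) + m_i)/d_i and (m_0, d_0) = (0, 1): a_0 = floor(sqrt(219)) = 14, since 14^2 = 196 <= 219 < 225 = 15^2.
Iterate m_{i+1} = d_i*a_i - m_i, d_{i+1} = (219 - m_{i+1}^2)/d_i, a_{i+1} = floor((a_0 + m_{i+1})/d_{i+1}):
  m_1 = 1*14 - 0 = 14, d_1 = (219 - 14^2)/1 = 23/1 = 23, a_1 = floor((14 + 14)/23) = 1.
  m_2 = 23*1 - 14 = 9, d_2 = (219 - 9^2)/23 = 138/23 = 6, a_2 = floor((14 + 9)/6) = 3.
  m_3 = 6*3 - 9 = 9, d_3 = (219 - 9^2)/6 = 138/6 = 23, a_3 = floor((14 + 9)/23) = 1.
  m_4 = 23*1 - 9 = 14, d_4 = (219 - 14^2)/23 = 23/23 = 1, a_4 = floor((14 + 14)/1) = 28.
  m_5 = 1*28 - 14 = 14, d_5 = (219 - 14^2)/1 = 23/1 = 23: (m_5, d_5) = (m_1, d_1) = (14, 23), so from here the quotients repeat a_1, ..., a_4; the period length is 4.
So sqrt(219) = [14; (1, 3, 1, 28)] with period length k = 4.
k is even, so the fundamental solution of x^2 - 219y^2 = 1 is (p_{k-1}, q_{k-1}) = (p_3, q_3); compute convergents through index 3.
Convergents (p_i = a_i*p_{i-1} + p_{i-2}, q_i = a_i*q_{i-1} + q_{i-2} with p_{-2}=0, p_{-1}=1, q_{-2}=1, q_{-1}=0):
  i=0: a_0=14, p_0 = 14*1 + 0 = 14, q_0 = 14*0 + 1 = 1.
  i=1: a_1=1, p_1 = 1*14 + 1 = 15, q_1 = 1*1 + 0 = 1.
  i=2: a_2=3, p_2 = 3*15 + 14 = 59, q_2 = 3*1 + 1 = 4.
  i=3: a_3=1, p_3 = 1*59 + 15 = 74, q_3 = 1*4 + 1 = 5.
Check: 74^2 - 219*5^2 = 5476 - 5475 = 1, so (x, y) = (74, 5) solves the equation, and by the theorem it is the least positive solution.

(x, y) = (74, 5)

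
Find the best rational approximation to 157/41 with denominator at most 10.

23/6

Expand x = 157/41 as a continued fraction with the Euclidean algorithm:
  157 = 3*41 + 34, so a_0 = 3.
  41 = 1*34 + 7, so a_1 = 1.
  34 = 4*7 + 6, so a_2 = 4.
  7 = 1*6 + 1, so a_3 = 1.
  6 = 6*1 + 0, so a_4 = 6.
so x = [3; 1, 4, 1, 6].
Convergents (p_i = a_i*p_{i-1} + p_{i-2}, q_i = a_i*q_{i-1} + q_{i-2} with p_{-2}=0, p_{-1}=1, q_{-2}=1, q_{-1}=0), until the denominator exceeds 10:
  i=0: a_0=3, p_0 = 3*1 + 0 = 3, q_0 = 3*0 + 1 = 1.
  i=1: a_1=1, p_1 = 1*3 + 1 = 4, q_1 = 1*1 + 0 = 1.
  i=2: a_2=4, p_2 = 4*4 + 3 = 19, q_2 = 4*1 + 1 = 5.
  i=3: a_3=1, p_3 = 1*19 + 4 = 23, q_3 = 1*5 + 1 = 6.
  i=4: a_4=6, p_4 = 6*23 + 19 = 157, q_4 = 6*6 + 5 = 41.
q_4 = 41 > 10, so the last convergent with denominator <= 10 is p_3/q_3 = 23/6.
The closest fraction with denominator <= 10 is either p_3/q_3 or the intermediate fraction (k*p_3 + p_2)/(k*q_3 + q_2) with the largest k >= 1 whose denominator stays <= 10; these approach x as k grows, and every other convergent or intermediate fraction in range is farther away.
Largest k: floor((10 - q_2)/q_3) = floor((10 - 5)/6) = 0.
Since k = 0, no intermediate fraction beyond p_3/q_3 has denominator <= 10, so the convergent 23/6 is the closest (its error is |157*6 - 23*41|/(41*6) = 1/246).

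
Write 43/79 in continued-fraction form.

Run the Euclidean algorithm on 43 and 79; the successive quotients are the partial quotients a_0, a_1, ... (each step inverts the fractional part left over by the previous one):
  43 = 0*79 + 43, so a_0 = 0.
  79 = 1*43 + 36, so a_1 = 1.
  43 = 1*36 + 7, so a_2 = 1.
  36 = 5*7 + 1, so a_3 = 5.
  7 = 7*1 + 0, so a_4 = 7.
The remainder reaches 0 after 5 divisions, so the expansion has 5 partial quotients, read off in order.

[0; 1, 1, 5, 7]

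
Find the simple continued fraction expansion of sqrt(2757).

Write x_i = (sqrt(2757) + m_i)/d_i with (m_0, d_0) = (0, 1). a_0 = floor(sqrt(2757)) = 52, since 52^2 = 2704 <= 2757 < 2809 = 53^2.
Iterate m_{i+1} = d_i*a_i - m_i, d_{i+1} = (2757 - m_{i+1}^2)/d_i, a_{i+1} = floor((a_0 + m_{i+1})/d_{i+1}):
  m_1 = 1*52 - 0 = 52, d_1 = (2757 - 52^2)/1 = 53/1 = 53, a_1 = floor((52 + 52)/53) = 1.
  m_2 = 53*1 - 52 = 1, d_2 = (2757 - 1^2)/53 = 2756/53 = 52, a_2 = floor((52 + 1)/52) = 1.
  m_3 = 52*1 - 1 = 51, d_3 = (2757 - 51^2)/52 = 156/52 = 3, a_3 = floor((52 + 51)/3) = 34.
  m_4 = 3*34 - 51 = 51, d_4 = (2757 - 51^2)/3 = 156/3 = 52, a_4 = floor((52 + 51)/52) = 1.
  m_5 = 52*1 - 51 = 1, d_5 = (2757 - 1^2)/52 = 2756/52 = 53, a_5 = floor((52 + 1)/53) = 1.
  m_6 = 53*1 - 1 = 52, d_6 = (2757 - 52^2)/53 = 53/53 = 1, a_6 = floor((52 + 52)/1) = 104.
  m_7 = 1*104 - 52 = 52, d_7 = (2757 - 52^2)/1 = 53/1 = 53: (m_7, d_7) = (m_1, d_1) = (52, 53), so from here the quotients repeat a_1, ..., a_6; the period length is 6.
Hence the expansion of sqrt(2757) is a_0 = 52 followed by the repeating block 1, 1, 34, 1, 1, 104 (period 6).

[52; (1, 1, 34, 1, 1, 104)]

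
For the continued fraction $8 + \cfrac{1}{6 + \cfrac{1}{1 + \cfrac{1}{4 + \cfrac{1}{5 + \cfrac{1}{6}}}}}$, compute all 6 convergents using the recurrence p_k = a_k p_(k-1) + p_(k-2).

Using the convergent recurrence p_i = a_i*p_{i-1} + p_{i-2}, q_i = a_i*q_{i-1} + q_{i-2} with p_{-2}=0, p_{-1}=1, q_{-2}=1, q_{-1}=0:
  i=0: a_0=8, p_0 = 8*1 + 0 = 8, q_0 = 8*0 + 1 = 1.
  i=1: a_1=6, p_1 = 6*8 + 1 = 49, q_1 = 6*1 + 0 = 6.
  i=2: a_2=1, p_2 = 1*49 + 8 = 57, q_2 = 1*6 + 1 = 7.
  i=3: a_3=4, p_3 = 4*57 + 49 = 277, q_3 = 4*7 + 6 = 34.
  i=4: a_4=5, p_4 = 5*277 + 57 = 1442, q_4 = 5*34 + 7 = 177.
  i=5: a_5=6, p_5 = 6*1442 + 277 = 8929, q_5 = 6*177 + 34 = 1096.

8/1, 49/6, 57/7, 277/34, 1442/177, 8929/1096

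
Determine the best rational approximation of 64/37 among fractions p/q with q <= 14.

19/11

Expand x = 64/37 as a continued fraction with the Euclidean algorithm:
  64 = 1*37 + 27, so a_0 = 1.
  37 = 1*27 + 10, so a_1 = 1.
  27 = 2*10 + 7, so a_2 = 2.
  10 = 1*7 + 3, so a_3 = 1.
  7 = 2*3 + 1, so a_4 = 2.
  3 = 3*1 + 0, so a_5 = 3.
so x = [1; 1, 2, 1, 2, 3].
Convergents (p_i = a_i*p_{i-1} + p_{i-2}, q_i = a_i*q_{i-1} + q_{i-2} with p_{-2}=0, p_{-1}=1, q_{-2}=1, q_{-1}=0), until the denominator exceeds 14:
  i=0: a_0=1, p_0 = 1*1 + 0 = 1, q_0 = 1*0 + 1 = 1.
  i=1: a_1=1, p_1 = 1*1 + 1 = 2, q_1 = 1*1 + 0 = 1.
  i=2: a_2=2, p_2 = 2*2 + 1 = 5, q_2 = 2*1 + 1 = 3.
  i=3: a_3=1, p_3 = 1*5 + 2 = 7, q_3 = 1*3 + 1 = 4.
  i=4: a_4=2, p_4 = 2*7 + 5 = 19, q_4 = 2*4 + 3 = 11.
  i=5: a_5=3, p_5 = 3*19 + 7 = 64, q_5 = 3*11 + 4 = 37.
q_5 = 37 > 14, so the last convergent with denominator <= 14 is p_4/q_4 = 19/11.
The closest fraction with denominator <= 14 is either p_4/q_4 or the intermediate fraction (k*p_4 + p_3)/(k*q_4 + q_3) with the largest k >= 1 whose denominator stays <= 14; these approach x as k grows, and every other convergent or intermediate fraction in range is farther away.
Largest k: floor((14 - q_3)/q_4) = floor((14 - 4)/11) = 0.
Since k = 0, no intermediate fraction beyond p_4/q_4 has denominator <= 14, so the convergent 19/11 is the closest (its error is |64*11 - 19*37|/(37*11) = 1/407).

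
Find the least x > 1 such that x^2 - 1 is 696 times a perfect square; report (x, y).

(x, y) = (1451, 55)

First expand sqrt(696) as a continued fraction. With x_i = (sqrt(696) + m_i)/d_i and (m_0, d_0) = (0, 1): a_0 = floor(sqrt(696)) = 26, since 26^2 = 676 <= 696 < 729 = 27^2.
Iterate m_{i+1} = d_i*a_i - m_i, d_{i+1} = (696 - m_{i+1}^2)/d_i, a_{i+1} = floor((a_0 + m_{i+1})/d_{i+1}):
  m_1 = 1*26 - 0 = 26, d_1 = (696 - 26^2)/1 = 20/1 = 20, a_1 = floor((26 + 26)/20) = 2.
  m_2 = 20*2 - 26 = 14, d_2 = (696 - 14^2)/20 = 500/20 = 25, a_2 = floor((26 + 14)/25) = 1.
  m_3 = 25*1 - 14 = 11, d_3 = (696 - 11^2)/25 = 575/25 = 23, a_3 = floor((26 + 11)/23) = 1.
  m_4 = 23*1 - 11 = 12, d_4 = (696 - 12^2)/23 = 552/23 = 24, a_4 = floor((26 + 12)/24) = 1.
  m_5 = 24*1 - 12 = 12, d_5 = (696 - 12^2)/24 = 552/24 = 23, a_5 = floor((26 + 12)/23) = 1.
  m_6 = 23*1 - 12 = 11, d_6 = (696 - 11^2)/23 = 575/23 = 25, a_6 = floor((26 + 11)/25) = 1.
  m_7 = 25*1 - 11 = 14, d_7 = (696 - 14^2)/25 = 500/25 = 20, a_7 = floor((26 + 14)/20) = 2.
  m_8 = 20*2 - 14 = 26, d_8 = (696 - 26^2)/20 = 20/20 = 1, a_8 = floor((26 + 26)/1) = 52.
  m_9 = 1*52 - 26 = 26, d_9 = (696 - 26^2)/1 = 20/1 = 20: (m_9, d_9) = (m_1, d_1) = (26, 20), so from here the quotients repeat a_1, ..., a_8; the period length is 8.
So sqrt(696) = [26; (2, 1, 1, 1, 1, 1, 2, 52)] with period length k = 8.
k is even, so the fundamental solution of x^2 - 696y^2 = 1 is (p_{k-1}, q_{k-1}) = (p_7, q_7); compute convergents through index 7.
Convergents (p_i = a_i*p_{i-1} + p_{i-2}, q_i = a_i*q_{i-1} + q_{i-2} with p_{-2}=0, p_{-1}=1, q_{-2}=1, q_{-1}=0):
  i=0: a_0=26, p_0 = 26*1 + 0 = 26, q_0 = 26*0 + 1 = 1.
  i=1: a_1=2, p_1 = 2*26 + 1 = 53, q_1 = 2*1 + 0 = 2.
  i=2: a_2=1, p_2 = 1*53 + 26 = 79, q_2 = 1*2 + 1 = 3.
  i=3: a_3=1, p_3 = 1*79 + 53 = 132, q_3 = 1*3 + 2 = 5.
  i=4: a_4=1, p_4 = 1*132 + 79 = 211, q_4 = 1*5 + 3 = 8.
  i=5: a_5=1, p_5 = 1*211 + 132 = 343, q_5 = 1*8 + 5 = 13.
  i=6: a_6=1, p_6 = 1*343 + 211 = 554, q_6 = 1*13 + 8 = 21.
  i=7: a_7=2, p_7 = 2*554 + 343 = 1451, q_7 = 2*21 + 13 = 55.
Check: 1451^2 - 696*55^2 = 2105401 - 2105400 = 1, so (x, y) = (1451, 55) solves the equation, and by the theorem it is the least positive solution.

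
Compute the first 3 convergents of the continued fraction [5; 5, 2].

5/1, 26/5, 57/11

Using the convergent recurrence p_i = a_i*p_{i-1} + p_{i-2}, q_i = a_i*q_{i-1} + q_{i-2} with p_{-2}=0, p_{-1}=1, q_{-2}=1, q_{-1}=0:
  i=0: a_0=5, p_0 = 5*1 + 0 = 5, q_0 = 5*0 + 1 = 1.
  i=1: a_1=5, p_1 = 5*5 + 1 = 26, q_1 = 5*1 + 0 = 5.
  i=2: a_2=2, p_2 = 2*26 + 5 = 57, q_2 = 2*5 + 1 = 11.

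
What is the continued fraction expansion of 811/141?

Run the Euclidean algorithm on 811 and 141; the successive quotients are the partial quotients a_0, a_1, ... (each step inverts the fractional part left over by the previous one):
  811 = 5*141 + 106, so a_0 = 5.
  141 = 1*106 + 35, so a_1 = 1.
  106 = 3*35 + 1, so a_2 = 3.
  35 = 35*1 + 0, so a_3 = 35.
The remainder reaches 0 after 4 divisions, so the expansion has 4 partial quotients, read off in order.

[5; 1, 3, 35]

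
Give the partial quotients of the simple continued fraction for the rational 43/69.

[0; 1, 1, 1, 1, 1, 8]

Run the Euclidean algorithm on 43 and 69; the successive quotients are the partial quotients a_0, a_1, ... (each step inverts the fractional part left over by the previous one):
  43 = 0*69 + 43, so a_0 = 0.
  69 = 1*43 + 26, so a_1 = 1.
  43 = 1*26 + 17, so a_2 = 1.
  26 = 1*17 + 9, so a_3 = 1.
  17 = 1*9 + 8, so a_4 = 1.
  9 = 1*8 + 1, so a_5 = 1.
  8 = 8*1 + 0, so a_6 = 8.
The remainder reaches 0 after 7 divisions, so the expansion has 7 partial quotients, read off in order.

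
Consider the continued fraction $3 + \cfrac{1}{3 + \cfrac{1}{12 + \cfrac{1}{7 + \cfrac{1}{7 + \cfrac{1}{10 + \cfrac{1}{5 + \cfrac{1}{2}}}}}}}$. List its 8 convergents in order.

3/1, 10/3, 123/37, 871/262, 6220/1871, 63071/18972, 321575/96731, 706221/212434

Using the convergent recurrence p_i = a_i*p_{i-1} + p_{i-2}, q_i = a_i*q_{i-1} + q_{i-2} with p_{-2}=0, p_{-1}=1, q_{-2}=1, q_{-1}=0:
  i=0: a_0=3, p_0 = 3*1 + 0 = 3, q_0 = 3*0 + 1 = 1.
  i=1: a_1=3, p_1 = 3*3 + 1 = 10, q_1 = 3*1 + 0 = 3.
  i=2: a_2=12, p_2 = 12*10 + 3 = 123, q_2 = 12*3 + 1 = 37.
  i=3: a_3=7, p_3 = 7*123 + 10 = 871, q_3 = 7*37 + 3 = 262.
  i=4: a_4=7, p_4 = 7*871 + 123 = 6220, q_4 = 7*262 + 37 = 1871.
  i=5: a_5=10, p_5 = 10*6220 + 871 = 63071, q_5 = 10*1871 + 262 = 18972.
  i=6: a_6=5, p_6 = 5*63071 + 6220 = 321575, q_6 = 5*18972 + 1871 = 96731.
  i=7: a_7=2, p_7 = 2*321575 + 63071 = 706221, q_7 = 2*96731 + 18972 = 212434.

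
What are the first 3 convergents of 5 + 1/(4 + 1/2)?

Using the convergent recurrence p_i = a_i*p_{i-1} + p_{i-2}, q_i = a_i*q_{i-1} + q_{i-2} with p_{-2}=0, p_{-1}=1, q_{-2}=1, q_{-1}=0:
  i=0: a_0=5, p_0 = 5*1 + 0 = 5, q_0 = 5*0 + 1 = 1.
  i=1: a_1=4, p_1 = 4*5 + 1 = 21, q_1 = 4*1 + 0 = 4.
  i=2: a_2=2, p_2 = 2*21 + 5 = 47, q_2 = 2*4 + 1 = 9.

5/1, 21/4, 47/9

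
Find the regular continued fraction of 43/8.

[5; 2, 1, 2]

Run the Euclidean algorithm on 43 and 8; the successive quotients are the partial quotients a_0, a_1, ... (each step inverts the fractional part left over by the previous one):
  43 = 5*8 + 3, so a_0 = 5.
  8 = 2*3 + 2, so a_1 = 2.
  3 = 1*2 + 1, so a_2 = 1.
  2 = 2*1 + 0, so a_3 = 2.
The remainder reaches 0 after 4 divisions, so the expansion has 4 partial quotients, read off in order.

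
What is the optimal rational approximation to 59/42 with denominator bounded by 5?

7/5

Expand x = 59/42 as a continued fraction with the Euclidean algorithm:
  59 = 1*42 + 17, so a_0 = 1.
  42 = 2*17 + 8, so a_1 = 2.
  17 = 2*8 + 1, so a_2 = 2.
  8 = 8*1 + 0, so a_3 = 8.
so x = [1; 2, 2, 8].
Convergents (p_i = a_i*p_{i-1} + p_{i-2}, q_i = a_i*q_{i-1} + q_{i-2} with p_{-2}=0, p_{-1}=1, q_{-2}=1, q_{-1}=0), until the denominator exceeds 5:
  i=0: a_0=1, p_0 = 1*1 + 0 = 1, q_0 = 1*0 + 1 = 1.
  i=1: a_1=2, p_1 = 2*1 + 1 = 3, q_1 = 2*1 + 0 = 2.
  i=2: a_2=2, p_2 = 2*3 + 1 = 7, q_2 = 2*2 + 1 = 5.
  i=3: a_3=8, p_3 = 8*7 + 3 = 59, q_3 = 8*5 + 2 = 42.
q_3 = 42 > 5, so the last convergent with denominator <= 5 is p_2/q_2 = 7/5.
The closest fraction with denominator <= 5 is either p_2/q_2 or the intermediate fraction (k*p_2 + p_1)/(k*q_2 + q_1) with the largest k >= 1 whose denominator stays <= 5; these approach x as k grows, and every other convergent or intermediate fraction in range is farther away.
Largest k: floor((5 - q_1)/q_2) = floor((5 - 2)/5) = 0.
Since k = 0, no intermediate fraction beyond p_2/q_2 has denominator <= 5, so the convergent 7/5 is the closest (its error is |59*5 - 7*42|/(42*5) = 1/210).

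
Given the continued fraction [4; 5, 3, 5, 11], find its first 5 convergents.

4/1, 21/5, 67/16, 356/85, 3983/951

Using the convergent recurrence p_i = a_i*p_{i-1} + p_{i-2}, q_i = a_i*q_{i-1} + q_{i-2} with p_{-2}=0, p_{-1}=1, q_{-2}=1, q_{-1}=0:
  i=0: a_0=4, p_0 = 4*1 + 0 = 4, q_0 = 4*0 + 1 = 1.
  i=1: a_1=5, p_1 = 5*4 + 1 = 21, q_1 = 5*1 + 0 = 5.
  i=2: a_2=3, p_2 = 3*21 + 4 = 67, q_2 = 3*5 + 1 = 16.
  i=3: a_3=5, p_3 = 5*67 + 21 = 356, q_3 = 5*16 + 5 = 85.
  i=4: a_4=11, p_4 = 11*356 + 67 = 3983, q_4 = 11*85 + 16 = 951.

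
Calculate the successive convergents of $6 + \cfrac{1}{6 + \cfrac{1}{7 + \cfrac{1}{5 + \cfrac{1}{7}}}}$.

Using the convergent recurrence p_i = a_i*p_{i-1} + p_{i-2}, q_i = a_i*q_{i-1} + q_{i-2} with p_{-2}=0, p_{-1}=1, q_{-2}=1, q_{-1}=0:
  i=0: a_0=6, p_0 = 6*1 + 0 = 6, q_0 = 6*0 + 1 = 1.
  i=1: a_1=6, p_1 = 6*6 + 1 = 37, q_1 = 6*1 + 0 = 6.
  i=2: a_2=7, p_2 = 7*37 + 6 = 265, q_2 = 7*6 + 1 = 43.
  i=3: a_3=5, p_3 = 5*265 + 37 = 1362, q_3 = 5*43 + 6 = 221.
  i=4: a_4=7, p_4 = 7*1362 + 265 = 9799, q_4 = 7*221 + 43 = 1590.

6/1, 37/6, 265/43, 1362/221, 9799/1590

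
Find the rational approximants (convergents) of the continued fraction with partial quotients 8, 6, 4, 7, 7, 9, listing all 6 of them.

8/1, 49/6, 204/25, 1477/181, 10543/1292, 96364/11809

Using the convergent recurrence p_i = a_i*p_{i-1} + p_{i-2}, q_i = a_i*q_{i-1} + q_{i-2} with p_{-2}=0, p_{-1}=1, q_{-2}=1, q_{-1}=0:
  i=0: a_0=8, p_0 = 8*1 + 0 = 8, q_0 = 8*0 + 1 = 1.
  i=1: a_1=6, p_1 = 6*8 + 1 = 49, q_1 = 6*1 + 0 = 6.
  i=2: a_2=4, p_2 = 4*49 + 8 = 204, q_2 = 4*6 + 1 = 25.
  i=3: a_3=7, p_3 = 7*204 + 49 = 1477, q_3 = 7*25 + 6 = 181.
  i=4: a_4=7, p_4 = 7*1477 + 204 = 10543, q_4 = 7*181 + 25 = 1292.
  i=5: a_5=9, p_5 = 9*10543 + 1477 = 96364, q_5 = 9*1292 + 181 = 11809.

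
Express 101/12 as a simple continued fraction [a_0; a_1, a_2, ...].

Run the Euclidean algorithm on 101 and 12; the successive quotients are the partial quotients a_0, a_1, ... (each step inverts the fractional part left over by the previous one):
  101 = 8*12 + 5, so a_0 = 8.
  12 = 2*5 + 2, so a_1 = 2.
  5 = 2*2 + 1, so a_2 = 2.
  2 = 2*1 + 0, so a_3 = 2.
The remainder reaches 0 after 4 divisions, so the expansion has 4 partial quotients, read off in order.

[8; 2, 2, 2]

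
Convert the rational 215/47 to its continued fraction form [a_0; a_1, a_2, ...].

[4; 1, 1, 2, 1, 6]

Run the Euclidean algorithm on 215 and 47; the successive quotients are the partial quotients a_0, a_1, ... (each step inverts the fractional part left over by the previous one):
  215 = 4*47 + 27, so a_0 = 4.
  47 = 1*27 + 20, so a_1 = 1.
  27 = 1*20 + 7, so a_2 = 1.
  20 = 2*7 + 6, so a_3 = 2.
  7 = 1*6 + 1, so a_4 = 1.
  6 = 6*1 + 0, so a_5 = 6.
The remainder reaches 0 after 6 divisions, so the expansion has 6 partial quotients, read off in order.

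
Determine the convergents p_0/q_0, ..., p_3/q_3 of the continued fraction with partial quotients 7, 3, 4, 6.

7/1, 22/3, 95/13, 592/81

Using the convergent recurrence p_i = a_i*p_{i-1} + p_{i-2}, q_i = a_i*q_{i-1} + q_{i-2} with p_{-2}=0, p_{-1}=1, q_{-2}=1, q_{-1}=0:
  i=0: a_0=7, p_0 = 7*1 + 0 = 7, q_0 = 7*0 + 1 = 1.
  i=1: a_1=3, p_1 = 3*7 + 1 = 22, q_1 = 3*1 + 0 = 3.
  i=2: a_2=4, p_2 = 4*22 + 7 = 95, q_2 = 4*3 + 1 = 13.
  i=3: a_3=6, p_3 = 6*95 + 22 = 592, q_3 = 6*13 + 3 = 81.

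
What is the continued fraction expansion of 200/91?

Run the Euclidean algorithm on 200 and 91; the successive quotients are the partial quotients a_0, a_1, ... (each step inverts the fractional part left over by the previous one):
  200 = 2*91 + 18, so a_0 = 2.
  91 = 5*18 + 1, so a_1 = 5.
  18 = 18*1 + 0, so a_2 = 18.
The remainder reaches 0 after 3 divisions, so the expansion has 3 partial quotients, read off in order.

[2; 5, 18]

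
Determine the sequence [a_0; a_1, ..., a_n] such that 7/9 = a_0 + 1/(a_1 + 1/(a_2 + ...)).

Run the Euclidean algorithm on 7 and 9; the successive quotients are the partial quotients a_0, a_1, ... (each step inverts the fractional part left over by the previous one):
  7 = 0*9 + 7, so a_0 = 0.
  9 = 1*7 + 2, so a_1 = 1.
  7 = 3*2 + 1, so a_2 = 3.
  2 = 2*1 + 0, so a_3 = 2.
The remainder reaches 0 after 4 divisions, so the expansion has 4 partial quotients, read off in order.

[0; 1, 3, 2]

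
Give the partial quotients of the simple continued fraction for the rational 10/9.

[1; 9]

Run the Euclidean algorithm on 10 and 9; the successive quotients are the partial quotients a_0, a_1, ... (each step inverts the fractional part left over by the previous one):
  10 = 1*9 + 1, so a_0 = 1.
  9 = 9*1 + 0, so a_1 = 9.
The remainder reaches 0 after 2 divisions, so the expansion has 2 partial quotients, read off in order.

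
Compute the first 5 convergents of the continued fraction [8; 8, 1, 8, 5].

8/1, 65/8, 73/9, 649/80, 3318/409

Using the convergent recurrence p_i = a_i*p_{i-1} + p_{i-2}, q_i = a_i*q_{i-1} + q_{i-2} with p_{-2}=0, p_{-1}=1, q_{-2}=1, q_{-1}=0:
  i=0: a_0=8, p_0 = 8*1 + 0 = 8, q_0 = 8*0 + 1 = 1.
  i=1: a_1=8, p_1 = 8*8 + 1 = 65, q_1 = 8*1 + 0 = 8.
  i=2: a_2=1, p_2 = 1*65 + 8 = 73, q_2 = 1*8 + 1 = 9.
  i=3: a_3=8, p_3 = 8*73 + 65 = 649, q_3 = 8*9 + 8 = 80.
  i=4: a_4=5, p_4 = 5*649 + 73 = 3318, q_4 = 5*80 + 9 = 409.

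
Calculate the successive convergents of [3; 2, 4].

3/1, 7/2, 31/9

Using the convergent recurrence p_i = a_i*p_{i-1} + p_{i-2}, q_i = a_i*q_{i-1} + q_{i-2} with p_{-2}=0, p_{-1}=1, q_{-2}=1, q_{-1}=0:
  i=0: a_0=3, p_0 = 3*1 + 0 = 3, q_0 = 3*0 + 1 = 1.
  i=1: a_1=2, p_1 = 2*3 + 1 = 7, q_1 = 2*1 + 0 = 2.
  i=2: a_2=4, p_2 = 4*7 + 3 = 31, q_2 = 4*2 + 1 = 9.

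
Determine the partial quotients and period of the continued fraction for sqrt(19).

Write x_i = (sqrt(19) + m_i)/d_i with (m_0, d_0) = (0, 1). a_0 = floor(sqrt(19)) = 4, since 4^2 = 16 <= 19 < 25 = 5^2.
Iterate m_{i+1} = d_i*a_i - m_i, d_{i+1} = (19 - m_{i+1}^2)/d_i, a_{i+1} = floor((a_0 + m_{i+1})/d_{i+1}):
  m_1 = 1*4 - 0 = 4, d_1 = (19 - 4^2)/1 = 3/1 = 3, a_1 = floor((4 + 4)/3) = 2.
  m_2 = 3*2 - 4 = 2, d_2 = (19 - 2^2)/3 = 15/3 = 5, a_2 = floor((4 + 2)/5) = 1.
  m_3 = 5*1 - 2 = 3, d_3 = (19 - 3^2)/5 = 10/5 = 2, a_3 = floor((4 + 3)/2) = 3.
  m_4 = 2*3 - 3 = 3, d_4 = (19 - 3^2)/2 = 10/2 = 5, a_4 = floor((4 + 3)/5) = 1.
  m_5 = 5*1 - 3 = 2, d_5 = (19 - 2^2)/5 = 15/5 = 3, a_5 = floor((4 + 2)/3) = 2.
  m_6 = 3*2 - 2 = 4, d_6 = (19 - 4^2)/3 = 3/3 = 1, a_6 = floor((4 + 4)/1) = 8.
  m_7 = 1*8 - 4 = 4, d_7 = (19 - 4^2)/1 = 3/1 = 3: (m_7, d_7) = (m_1, d_1) = (4, 3), so from here the quotients repeat a_1, ..., a_6; the period length is 6.
Hence the expansion of sqrt(19) is a_0 = 4 followed by the repeating block 2, 1, 3, 1, 2, 8 (period 6).

[4; (2, 1, 3, 1, 2, 8)]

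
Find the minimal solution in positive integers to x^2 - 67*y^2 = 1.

(x, y) = (48842, 5967)

First expand sqrt(67) as a continued fraction. With x_i = (sqrt(67) + m_i)/d_i and (m_0, d_0) = (0, 1): a_0 = floor(sqrt(67)) = 8, since 8^2 = 64 <= 67 < 81 = 9^2.
Iterate m_{i+1} = d_i*a_i - m_i, d_{i+1} = (67 - m_{i+1}^2)/d_i, a_{i+1} = floor((a_0 + m_{i+1})/d_{i+1}):
  m_1 = 1*8 - 0 = 8, d_1 = (67 - 8^2)/1 = 3/1 = 3, a_1 = floor((8 + 8)/3) = 5.
  m_2 = 3*5 - 8 = 7, d_2 = (67 - 7^2)/3 = 18/3 = 6, a_2 = floor((8 + 7)/6) = 2.
  m_3 = 6*2 - 7 = 5, d_3 = (67 - 5^2)/6 = 42/6 = 7, a_3 = floor((8 + 5)/7) = 1.
  m_4 = 7*1 - 5 = 2, d_4 = (67 - 2^2)/7 = 63/7 = 9, a_4 = floor((8 + 2)/9) = 1.
  m_5 = 9*1 - 2 = 7, d_5 = (67 - 7^2)/9 = 18/9 = 2, a_5 = floor((8 + 7)/2) = 7.
  m_6 = 2*7 - 7 = 7, d_6 = (67 - 7^2)/2 = 18/2 = 9, a_6 = floor((8 + 7)/9) = 1.
  m_7 = 9*1 - 7 = 2, d_7 = (67 - 2^2)/9 = 63/9 = 7, a_7 = floor((8 + 2)/7) = 1.
  m_8 = 7*1 - 2 = 5, d_8 = (67 - 5^2)/7 = 42/7 = 6, a_8 = floor((8 + 5)/6) = 2.
  m_9 = 6*2 - 5 = 7, d_9 = (67 - 7^2)/6 = 18/6 = 3, a_9 = floor((8 + 7)/3) = 5.
  m_10 = 3*5 - 7 = 8, d_10 = (67 - 8^2)/3 = 3/3 = 1, a_10 = floor((8 + 8)/1) = 16.
  m_11 = 1*16 - 8 = 8, d_11 = (67 - 8^2)/1 = 3/1 = 3: (m_11, d_11) = (m_1, d_1) = (8, 3), so from here the quotients repeat a_1, ..., a_10; the period length is 10.
So sqrt(67) = [8; (5, 2, 1, 1, 7, 1, 1, 2, 5, 16)] with period length k = 10.
k is even, so the fundamental solution of x^2 - 67y^2 = 1 is (p_{k-1}, q_{k-1}) = (p_9, q_9); compute convergents through index 9.
Convergents (p_i = a_i*p_{i-1} + p_{i-2}, q_i = a_i*q_{i-1} + q_{i-2} with p_{-2}=0, p_{-1}=1, q_{-2}=1, q_{-1}=0):
  i=0: a_0=8, p_0 = 8*1 + 0 = 8, q_0 = 8*0 + 1 = 1.
  i=1: a_1=5, p_1 = 5*8 + 1 = 41, q_1 = 5*1 + 0 = 5.
  i=2: a_2=2, p_2 = 2*41 + 8 = 90, q_2 = 2*5 + 1 = 11.
  i=3: a_3=1, p_3 = 1*90 + 41 = 131, q_3 = 1*11 + 5 = 16.
  i=4: a_4=1, p_4 = 1*131 + 90 = 221, q_4 = 1*16 + 11 = 27.
  i=5: a_5=7, p_5 = 7*221 + 131 = 1678, q_5 = 7*27 + 16 = 205.
  i=6: a_6=1, p_6 = 1*1678 + 221 = 1899, q_6 = 1*205 + 27 = 232.
  i=7: a_7=1, p_7 = 1*1899 + 1678 = 3577, q_7 = 1*232 + 205 = 437.
  i=8: a_8=2, p_8 = 2*3577 + 1899 = 9053, q_8 = 2*437 + 232 = 1106.
  i=9: a_9=5, p_9 = 5*9053 + 3577 = 48842, q_9 = 5*1106 + 437 = 5967.
Check: 48842^2 - 67*5967^2 = 2385540964 - 2385540963 = 1, so (x, y) = (48842, 5967) solves the equation, and by the theorem it is the least positive solution.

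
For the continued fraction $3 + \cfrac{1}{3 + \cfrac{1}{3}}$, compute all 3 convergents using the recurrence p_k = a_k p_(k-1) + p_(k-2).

3/1, 10/3, 33/10

Using the convergent recurrence p_i = a_i*p_{i-1} + p_{i-2}, q_i = a_i*q_{i-1} + q_{i-2} with p_{-2}=0, p_{-1}=1, q_{-2}=1, q_{-1}=0:
  i=0: a_0=3, p_0 = 3*1 + 0 = 3, q_0 = 3*0 + 1 = 1.
  i=1: a_1=3, p_1 = 3*3 + 1 = 10, q_1 = 3*1 + 0 = 3.
  i=2: a_2=3, p_2 = 3*10 + 3 = 33, q_2 = 3*3 + 1 = 10.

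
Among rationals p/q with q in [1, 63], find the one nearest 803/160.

Expand x = 803/160 as a continued fraction with the Euclidean algorithm:
  803 = 5*160 + 3, so a_0 = 5.
  160 = 53*3 + 1, so a_1 = 53.
  3 = 3*1 + 0, so a_2 = 3.
so x = [5; 53, 3].
Convergents (p_i = a_i*p_{i-1} + p_{i-2}, q_i = a_i*q_{i-1} + q_{i-2} with p_{-2}=0, p_{-1}=1, q_{-2}=1, q_{-1}=0), until the denominator exceeds 63:
  i=0: a_0=5, p_0 = 5*1 + 0 = 5, q_0 = 5*0 + 1 = 1.
  i=1: a_1=53, p_1 = 53*5 + 1 = 266, q_1 = 53*1 + 0 = 53.
  i=2: a_2=3, p_2 = 3*266 + 5 = 803, q_2 = 3*53 + 1 = 160.
q_2 = 160 > 63, so the last convergent with denominator <= 63 is p_1/q_1 = 266/53.
The closest fraction with denominator <= 63 is either p_1/q_1 or the intermediate fraction (k*p_1 + p_0)/(k*q_1 + q_0) with the largest k >= 1 whose denominator stays <= 63; these approach x as k grows, and every other convergent or intermediate fraction in range is farther away.
Largest k: floor((63 - q_0)/q_1) = floor((63 - 1)/53) = 1.
That gives (1*266 + 5)/(1*53 + 1) = 271/54.
Compare the errors: |x - 266/53| = |803*53 - 266*160|/(160*53) = 1/8480, and |x - 271/54| = |803*54 - 271*160|/(160*54) = 2/8640.
Cross-multiplying, 1*8640 = 8640 < 16960 = 2*8480, so 1/8480 is smaller: the convergent 266/53 is closer to x than 271/54.

266/53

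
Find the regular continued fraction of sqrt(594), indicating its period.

[24; (2, 1, 2, 5, 24, 5, 2, 1, 2, 48)]

Write x_i = (sqrt(594) + m_i)/d_i with (m_0, d_0) = (0, 1). a_0 = floor(sqrt(594)) = 24, since 24^2 = 576 <= 594 < 625 = 25^2.
Iterate m_{i+1} = d_i*a_i - m_i, d_{i+1} = (594 - m_{i+1}^2)/d_i, a_{i+1} = floor((a_0 + m_{i+1})/d_{i+1}):
  m_1 = 1*24 - 0 = 24, d_1 = (594 - 24^2)/1 = 18/1 = 18, a_1 = floor((24 + 24)/18) = 2.
  m_2 = 18*2 - 24 = 12, d_2 = (594 - 12^2)/18 = 450/18 = 25, a_2 = floor((24 + 12)/25) = 1.
  m_3 = 25*1 - 12 = 13, d_3 = (594 - 13^2)/25 = 425/25 = 17, a_3 = floor((24 + 13)/17) = 2.
  m_4 = 17*2 - 13 = 21, d_4 = (594 - 21^2)/17 = 153/17 = 9, a_4 = floor((24 + 21)/9) = 5.
  m_5 = 9*5 - 21 = 24, d_5 = (594 - 24^2)/9 = 18/9 = 2, a_5 = floor((24 + 24)/2) = 24.
  m_6 = 2*24 - 24 = 24, d_6 = (594 - 24^2)/2 = 18/2 = 9, a_6 = floor((24 + 24)/9) = 5.
  m_7 = 9*5 - 24 = 21, d_7 = (594 - 21^2)/9 = 153/9 = 17, a_7 = floor((24 + 21)/17) = 2.
  m_8 = 17*2 - 21 = 13, d_8 = (594 - 13^2)/17 = 425/17 = 25, a_8 = floor((24 + 13)/25) = 1.
  m_9 = 25*1 - 13 = 12, d_9 = (594 - 12^2)/25 = 450/25 = 18, a_9 = floor((24 + 12)/18) = 2.
  m_10 = 18*2 - 12 = 24, d_10 = (594 - 24^2)/18 = 18/18 = 1, a_10 = floor((24 + 24)/1) = 48.
  m_11 = 1*48 - 24 = 24, d_11 = (594 - 24^2)/1 = 18/1 = 18: (m_11, d_11) = (m_1, d_1) = (24, 18), so from here the quotients repeat a_1, ..., a_10; the period length is 10.
Hence the expansion of sqrt(594) is a_0 = 24 followed by the repeating block 2, 1, 2, 5, 24, 5, 2, 1, 2, 48 (period 10).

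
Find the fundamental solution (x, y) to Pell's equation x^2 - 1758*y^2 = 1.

(x, y) = (587, 14)

First expand sqrt(1758) as a continued fraction. With x_i = (sqrt(1758) + m_i)/d_i and (m_0, d_0) = (0, 1): a_0 = floor(sqrt(1758)) = 41, since 41^2 = 1681 <= 1758 < 1764 = 42^2.
Iterate m_{i+1} = d_i*a_i - m_i, d_{i+1} = (1758 - m_{i+1}^2)/d_i, a_{i+1} = floor((a_0 + m_{i+1})/d_{i+1}):
  m_1 = 1*41 - 0 = 41, d_1 = (1758 - 41^2)/1 = 77/1 = 77, a_1 = floor((41 + 41)/77) = 1.
  m_2 = 77*1 - 41 = 36, d_2 = (1758 - 36^2)/77 = 462/77 = 6, a_2 = floor((41 + 36)/6) = 12.
  m_3 = 6*12 - 36 = 36, d_3 = (1758 - 36^2)/6 = 462/6 = 77, a_3 = floor((41 + 36)/77) = 1.
  m_4 = 77*1 - 36 = 41, d_4 = (1758 - 41^2)/77 = 77/77 = 1, a_4 = floor((41 + 41)/1) = 82.
  m_5 = 1*82 - 41 = 41, d_5 = (1758 - 41^2)/1 = 77/1 = 77: (m_5, d_5) = (m_1, d_1) = (41, 77), so from here the quotients repeat a_1, ..., a_4; the period length is 4.
So sqrt(1758) = [41; (1, 12, 1, 82)] with period length k = 4.
k is even, so the fundamental solution of x^2 - 1758y^2 = 1 is (p_{k-1}, q_{k-1}) = (p_3, q_3); compute convergents through index 3.
Convergents (p_i = a_i*p_{i-1} + p_{i-2}, q_i = a_i*q_{i-1} + q_{i-2} with p_{-2}=0, p_{-1}=1, q_{-2}=1, q_{-1}=0):
  i=0: a_0=41, p_0 = 41*1 + 0 = 41, q_0 = 41*0 + 1 = 1.
  i=1: a_1=1, p_1 = 1*41 + 1 = 42, q_1 = 1*1 + 0 = 1.
  i=2: a_2=12, p_2 = 12*42 + 41 = 545, q_2 = 12*1 + 1 = 13.
  i=3: a_3=1, p_3 = 1*545 + 42 = 587, q_3 = 1*13 + 1 = 14.
Check: 587^2 - 1758*14^2 = 344569 - 344568 = 1, so (x, y) = (587, 14) solves the equation, and by the theorem it is the least positive solution.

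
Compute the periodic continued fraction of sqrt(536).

Write x_i = (sqrt(536) + m_i)/d_i with (m_0, d_0) = (0, 1). a_0 = floor(sqrt(536)) = 23, since 23^2 = 529 <= 536 < 576 = 24^2.
Iterate m_{i+1} = d_i*a_i - m_i, d_{i+1} = (536 - m_{i+1}^2)/d_i, a_{i+1} = floor((a_0 + m_{i+1})/d_{i+1}):
  m_1 = 1*23 - 0 = 23, d_1 = (536 - 23^2)/1 = 7/1 = 7, a_1 = floor((23 + 23)/7) = 6.
  m_2 = 7*6 - 23 = 19, d_2 = (536 - 19^2)/7 = 175/7 = 25, a_2 = floor((23 + 19)/25) = 1.
  m_3 = 25*1 - 19 = 6, d_3 = (536 - 6^2)/25 = 500/25 = 20, a_3 = floor((23 + 6)/20) = 1.
  m_4 = 20*1 - 6 = 14, d_4 = (536 - 14^2)/20 = 340/20 = 17, a_4 = floor((23 + 14)/17) = 2.
  m_5 = 17*2 - 14 = 20, d_5 = (536 - 20^2)/17 = 136/17 = 8, a_5 = floor((23 + 20)/8) = 5.
  m_6 = 8*5 - 20 = 20, d_6 = (536 - 20^2)/8 = 136/8 = 17, a_6 = floor((23 + 20)/17) = 2.
  m_7 = 17*2 - 20 = 14, d_7 = (536 - 14^2)/17 = 340/17 = 20, a_7 = floor((23 + 14)/20) = 1.
  m_8 = 20*1 - 14 = 6, d_8 = (536 - 6^2)/20 = 500/20 = 25, a_8 = floor((23 + 6)/25) = 1.
  m_9 = 25*1 - 6 = 19, d_9 = (536 - 19^2)/25 = 175/25 = 7, a_9 = floor((23 + 19)/7) = 6.
  m_10 = 7*6 - 19 = 23, d_10 = (536 - 23^2)/7 = 7/7 = 1, a_10 = floor((23 + 23)/1) = 46.
  m_11 = 1*46 - 23 = 23, d_11 = (536 - 23^2)/1 = 7/1 = 7: (m_11, d_11) = (m_1, d_1) = (23, 7), so from here the quotients repeat a_1, ..., a_10; the period length is 10.
Hence the expansion of sqrt(536) is a_0 = 23 followed by the repeating block 6, 1, 1, 2, 5, 2, 1, 1, 6, 46 (period 10).

[23; (6, 1, 1, 2, 5, 2, 1, 1, 6, 46)]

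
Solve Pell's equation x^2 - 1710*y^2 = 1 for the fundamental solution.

(x, y) = (52021, 1258)

First expand sqrt(1710) as a continued fraction. With x_i = (sqrt(1710) + m_i)/d_i and (m_0, d_0) = (0, 1): a_0 = floor(sqrt(1710)) = 41, since 41^2 = 1681 <= 1710 < 1764 = 42^2.
Iterate m_{i+1} = d_i*a_i - m_i, d_{i+1} = (1710 - m_{i+1}^2)/d_i, a_{i+1} = floor((a_0 + m_{i+1})/d_{i+1}):
  m_1 = 1*41 - 0 = 41, d_1 = (1710 - 41^2)/1 = 29/1 = 29, a_1 = floor((41 + 41)/29) = 2.
  m_2 = 29*2 - 41 = 17, d_2 = (1710 - 17^2)/29 = 1421/29 = 49, a_2 = floor((41 + 17)/49) = 1.
  m_3 = 49*1 - 17 = 32, d_3 = (1710 - 32^2)/49 = 686/49 = 14, a_3 = floor((41 + 32)/14) = 5.
  m_4 = 14*5 - 32 = 38, d_4 = (1710 - 38^2)/14 = 266/14 = 19, a_4 = floor((41 + 38)/19) = 4.
  m_5 = 19*4 - 38 = 38, d_5 = (1710 - 38^2)/19 = 266/19 = 14, a_5 = floor((41 + 38)/14) = 5.
  m_6 = 14*5 - 38 = 32, d_6 = (1710 - 32^2)/14 = 686/14 = 49, a_6 = floor((41 + 32)/49) = 1.
  m_7 = 49*1 - 32 = 17, d_7 = (1710 - 17^2)/49 = 1421/49 = 29, a_7 = floor((41 + 17)/29) = 2.
  m_8 = 29*2 - 17 = 41, d_8 = (1710 - 41^2)/29 = 29/29 = 1, a_8 = floor((41 + 41)/1) = 82.
  m_9 = 1*82 - 41 = 41, d_9 = (1710 - 41^2)/1 = 29/1 = 29: (m_9, d_9) = (m_1, d_1) = (41, 29), so from here the quotients repeat a_1, ..., a_8; the period length is 8.
So sqrt(1710) = [41; (2, 1, 5, 4, 5, 1, 2, 82)] with period length k = 8.
k is even, so the fundamental solution of x^2 - 1710y^2 = 1 is (p_{k-1}, q_{k-1}) = (p_7, q_7); compute convergents through index 7.
Convergents (p_i = a_i*p_{i-1} + p_{i-2}, q_i = a_i*q_{i-1} + q_{i-2} with p_{-2}=0, p_{-1}=1, q_{-2}=1, q_{-1}=0):
  i=0: a_0=41, p_0 = 41*1 + 0 = 41, q_0 = 41*0 + 1 = 1.
  i=1: a_1=2, p_1 = 2*41 + 1 = 83, q_1 = 2*1 + 0 = 2.
  i=2: a_2=1, p_2 = 1*83 + 41 = 124, q_2 = 1*2 + 1 = 3.
  i=3: a_3=5, p_3 = 5*124 + 83 = 703, q_3 = 5*3 + 2 = 17.
  i=4: a_4=4, p_4 = 4*703 + 124 = 2936, q_4 = 4*17 + 3 = 71.
  i=5: a_5=5, p_5 = 5*2936 + 703 = 15383, q_5 = 5*71 + 17 = 372.
  i=6: a_6=1, p_6 = 1*15383 + 2936 = 18319, q_6 = 1*372 + 71 = 443.
  i=7: a_7=2, p_7 = 2*18319 + 15383 = 52021, q_7 = 2*443 + 372 = 1258.
Check: 52021^2 - 1710*1258^2 = 2706184441 - 2706184440 = 1, so (x, y) = (52021, 1258) solves the equation, and by the theorem it is the least positive solution.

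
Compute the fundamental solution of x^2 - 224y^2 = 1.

(x, y) = (15, 1)

First expand sqrt(224) as a continued fraction. With x_i = (sqrt(224) + m_i)/d_i and (m_0, d_0) = (0, 1): a_0 = floor(sqrt(224)) = 14, since 14^2 = 196 <= 224 < 225 = 15^2.
Iterate m_{i+1} = d_i*a_i - m_i, d_{i+1} = (224 - m_{i+1}^2)/d_i, a_{i+1} = floor((a_0 + m_{i+1})/d_{i+1}):
  m_1 = 1*14 - 0 = 14, d_1 = (224 - 14^2)/1 = 28/1 = 28, a_1 = floor((14 + 14)/28) = 1.
  m_2 = 28*1 - 14 = 14, d_2 = (224 - 14^2)/28 = 28/28 = 1, a_2 = floor((14 + 14)/1) = 28.
  m_3 = 1*28 - 14 = 14, d_3 = (224 - 14^2)/1 = 28/1 = 28: (m_3, d_3) = (m_1, d_1) = (14, 28), so from here the quotients repeat a_1, a_2; the period length is 2.
So sqrt(224) = [14; (1, 28)] with period length k = 2.
k is even, so the fundamental solution of x^2 - 224y^2 = 1 is (p_{k-1}, q_{k-1}) = (p_1, q_1); compute convergents through index 1.
Convergents (p_i = a_i*p_{i-1} + p_{i-2}, q_i = a_i*q_{i-1} + q_{i-2} with p_{-2}=0, p_{-1}=1, q_{-2}=1, q_{-1}=0):
  i=0: a_0=14, p_0 = 14*1 + 0 = 14, q_0 = 14*0 + 1 = 1.
  i=1: a_1=1, p_1 = 1*14 + 1 = 15, q_1 = 1*1 + 0 = 1.
Check: 15^2 - 224*1^2 = 225 - 224 = 1, so (x, y) = (15, 1) solves the equation, and by the theorem it is the least positive solution.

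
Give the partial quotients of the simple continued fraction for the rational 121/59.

Run the Euclidean algorithm on 121 and 59; the successive quotients are the partial quotients a_0, a_1, ... (each step inverts the fractional part left over by the previous one):
  121 = 2*59 + 3, so a_0 = 2.
  59 = 19*3 + 2, so a_1 = 19.
  3 = 1*2 + 1, so a_2 = 1.
  2 = 2*1 + 0, so a_3 = 2.
The remainder reaches 0 after 4 divisions, so the expansion has 4 partial quotients, read off in order.

[2; 19, 1, 2]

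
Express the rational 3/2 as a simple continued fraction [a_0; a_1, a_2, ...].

[1; 2]

Run the Euclidean algorithm on 3 and 2; the successive quotients are the partial quotients a_0, a_1, ... (each step inverts the fractional part left over by the previous one):
  3 = 1*2 + 1, so a_0 = 1.
  2 = 2*1 + 0, so a_1 = 2.
The remainder reaches 0 after 2 divisions, so the expansion has 2 partial quotients, read off in order.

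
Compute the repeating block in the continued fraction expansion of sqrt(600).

Write x_i = (sqrt(600) + m_i)/d_i with (m_0, d_0) = (0, 1). a_0 = floor(sqrt(600)) = 24, since 24^2 = 576 <= 600 < 625 = 25^2.
Iterate m_{i+1} = d_i*a_i - m_i, d_{i+1} = (600 - m_{i+1}^2)/d_i, a_{i+1} = floor((a_0 + m_{i+1})/d_{i+1}):
  m_1 = 1*24 - 0 = 24, d_1 = (600 - 24^2)/1 = 24/1 = 24, a_1 = floor((24 + 24)/24) = 2.
  m_2 = 24*2 - 24 = 24, d_2 = (600 - 24^2)/24 = 24/24 = 1, a_2 = floor((24 + 24)/1) = 48.
  m_3 = 1*48 - 24 = 24, d_3 = (600 - 24^2)/1 = 24/1 = 24: (m_3, d_3) = (m_1, d_1) = (24, 24), so from here the quotients repeat a_1, a_2; the period length is 2.
Hence the expansion of sqrt(600) is a_0 = 24 followed by the repeating block 2, 48 (period 2).

[24; (2, 48)]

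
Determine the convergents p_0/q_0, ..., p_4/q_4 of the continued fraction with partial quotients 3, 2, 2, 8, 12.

3/1, 7/2, 17/5, 143/42, 1733/509

Using the convergent recurrence p_i = a_i*p_{i-1} + p_{i-2}, q_i = a_i*q_{i-1} + q_{i-2} with p_{-2}=0, p_{-1}=1, q_{-2}=1, q_{-1}=0:
  i=0: a_0=3, p_0 = 3*1 + 0 = 3, q_0 = 3*0 + 1 = 1.
  i=1: a_1=2, p_1 = 2*3 + 1 = 7, q_1 = 2*1 + 0 = 2.
  i=2: a_2=2, p_2 = 2*7 + 3 = 17, q_2 = 2*2 + 1 = 5.
  i=3: a_3=8, p_3 = 8*17 + 7 = 143, q_3 = 8*5 + 2 = 42.
  i=4: a_4=12, p_4 = 12*143 + 17 = 1733, q_4 = 12*42 + 5 = 509.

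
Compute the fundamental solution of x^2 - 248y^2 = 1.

(x, y) = (63, 4)

First expand sqrt(248) as a continued fraction. With x_i = (sqrt(248) + m_i)/d_i and (m_0, d_0) = (0, 1): a_0 = floor(sqrt(248)) = 15, since 15^2 = 225 <= 248 < 256 = 16^2.
Iterate m_{i+1} = d_i*a_i - m_i, d_{i+1} = (248 - m_{i+1}^2)/d_i, a_{i+1} = floor((a_0 + m_{i+1})/d_{i+1}):
  m_1 = 1*15 - 0 = 15, d_1 = (248 - 15^2)/1 = 23/1 = 23, a_1 = floor((15 + 15)/23) = 1.
  m_2 = 23*1 - 15 = 8, d_2 = (248 - 8^2)/23 = 184/23 = 8, a_2 = floor((15 + 8)/8) = 2.
  m_3 = 8*2 - 8 = 8, d_3 = (248 - 8^2)/8 = 184/8 = 23, a_3 = floor((15 + 8)/23) = 1.
  m_4 = 23*1 - 8 = 15, d_4 = (248 - 15^2)/23 = 23/23 = 1, a_4 = floor((15 + 15)/1) = 30.
  m_5 = 1*30 - 15 = 15, d_5 = (248 - 15^2)/1 = 23/1 = 23: (m_5, d_5) = (m_1, d_1) = (15, 23), so from here the quotients repeat a_1, ..., a_4; the period length is 4.
So sqrt(248) = [15; (1, 2, 1, 30)] with period length k = 4.
k is even, so the fundamental solution of x^2 - 248y^2 = 1 is (p_{k-1}, q_{k-1}) = (p_3, q_3); compute convergents through index 3.
Convergents (p_i = a_i*p_{i-1} + p_{i-2}, q_i = a_i*q_{i-1} + q_{i-2} with p_{-2}=0, p_{-1}=1, q_{-2}=1, q_{-1}=0):
  i=0: a_0=15, p_0 = 15*1 + 0 = 15, q_0 = 15*0 + 1 = 1.
  i=1: a_1=1, p_1 = 1*15 + 1 = 16, q_1 = 1*1 + 0 = 1.
  i=2: a_2=2, p_2 = 2*16 + 15 = 47, q_2 = 2*1 + 1 = 3.
  i=3: a_3=1, p_3 = 1*47 + 16 = 63, q_3 = 1*3 + 1 = 4.
Check: 63^2 - 248*4^2 = 3969 - 3968 = 1, so (x, y) = (63, 4) solves the equation, and by the theorem it is the least positive solution.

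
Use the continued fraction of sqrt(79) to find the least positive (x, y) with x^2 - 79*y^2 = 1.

(x, y) = (80, 9)

First expand sqrt(79) as a continued fraction. With x_i = (sqrt(79) + m_i)/d_i and (m_0, d_0) = (0, 1): a_0 = floor(sqrt(79)) = 8, since 8^2 = 64 <= 79 < 81 = 9^2.
Iterate m_{i+1} = d_i*a_i - m_i, d_{i+1} = (79 - m_{i+1}^2)/d_i, a_{i+1} = floor((a_0 + m_{i+1})/d_{i+1}):
  m_1 = 1*8 - 0 = 8, d_1 = (79 - 8^2)/1 = 15/1 = 15, a_1 = floor((8 + 8)/15) = 1.
  m_2 = 15*1 - 8 = 7, d_2 = (79 - 7^2)/15 = 30/15 = 2, a_2 = floor((8 + 7)/2) = 7.
  m_3 = 2*7 - 7 = 7, d_3 = (79 - 7^2)/2 = 30/2 = 15, a_3 = floor((8 + 7)/15) = 1.
  m_4 = 15*1 - 7 = 8, d_4 = (79 - 8^2)/15 = 15/15 = 1, a_4 = floor((8 + 8)/1) = 16.
  m_5 = 1*16 - 8 = 8, d_5 = (79 - 8^2)/1 = 15/1 = 15: (m_5, d_5) = (m_1, d_1) = (8, 15), so from here the quotients repeat a_1, ..., a_4; the period length is 4.
So sqrt(79) = [8; (1, 7, 1, 16)] with period length k = 4.
k is even, so the fundamental solution of x^2 - 79y^2 = 1 is (p_{k-1}, q_{k-1}) = (p_3, q_3); compute convergents through index 3.
Convergents (p_i = a_i*p_{i-1} + p_{i-2}, q_i = a_i*q_{i-1} + q_{i-2} with p_{-2}=0, p_{-1}=1, q_{-2}=1, q_{-1}=0):
  i=0: a_0=8, p_0 = 8*1 + 0 = 8, q_0 = 8*0 + 1 = 1.
  i=1: a_1=1, p_1 = 1*8 + 1 = 9, q_1 = 1*1 + 0 = 1.
  i=2: a_2=7, p_2 = 7*9 + 8 = 71, q_2 = 7*1 + 1 = 8.
  i=3: a_3=1, p_3 = 1*71 + 9 = 80, q_3 = 1*8 + 1 = 9.
Check: 80^2 - 79*9^2 = 6400 - 6399 = 1, so (x, y) = (80, 9) solves the equation, and by the theorem it is the least positive solution.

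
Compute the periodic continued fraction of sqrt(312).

Write x_i = (sqrt(312) + m_i)/d_i with (m_0, d_0) = (0, 1). a_0 = floor(sqrt(312)) = 17, since 17^2 = 289 <= 312 < 324 = 18^2.
Iterate m_{i+1} = d_i*a_i - m_i, d_{i+1} = (312 - m_{i+1}^2)/d_i, a_{i+1} = floor((a_0 + m_{i+1})/d_{i+1}):
  m_1 = 1*17 - 0 = 17, d_1 = (312 - 17^2)/1 = 23/1 = 23, a_1 = floor((17 + 17)/23) = 1.
  m_2 = 23*1 - 17 = 6, d_2 = (312 - 6^2)/23 = 276/23 = 12, a_2 = floor((17 + 6)/12) = 1.
  m_3 = 12*1 - 6 = 6, d_3 = (312 - 6^2)/12 = 276/12 = 23, a_3 = floor((17 + 6)/23) = 1.
  m_4 = 23*1 - 6 = 17, d_4 = (312 - 17^2)/23 = 23/23 = 1, a_4 = floor((17 + 17)/1) = 34.
  m_5 = 1*34 - 17 = 17, d_5 = (312 - 17^2)/1 = 23/1 = 23: (m_5, d_5) = (m_1, d_1) = (17, 23), so from here the quotients repeat a_1, ..., a_4; the period length is 4.
Hence the expansion of sqrt(312) is a_0 = 17 followed by the repeating block 1, 1, 1, 34 (period 4).

[17; (1, 1, 1, 34)]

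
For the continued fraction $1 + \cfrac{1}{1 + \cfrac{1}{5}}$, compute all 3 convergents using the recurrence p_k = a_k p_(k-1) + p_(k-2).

1/1, 2/1, 11/6

Using the convergent recurrence p_i = a_i*p_{i-1} + p_{i-2}, q_i = a_i*q_{i-1} + q_{i-2} with p_{-2}=0, p_{-1}=1, q_{-2}=1, q_{-1}=0:
  i=0: a_0=1, p_0 = 1*1 + 0 = 1, q_0 = 1*0 + 1 = 1.
  i=1: a_1=1, p_1 = 1*1 + 1 = 2, q_1 = 1*1 + 0 = 1.
  i=2: a_2=5, p_2 = 5*2 + 1 = 11, q_2 = 5*1 + 1 = 6.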